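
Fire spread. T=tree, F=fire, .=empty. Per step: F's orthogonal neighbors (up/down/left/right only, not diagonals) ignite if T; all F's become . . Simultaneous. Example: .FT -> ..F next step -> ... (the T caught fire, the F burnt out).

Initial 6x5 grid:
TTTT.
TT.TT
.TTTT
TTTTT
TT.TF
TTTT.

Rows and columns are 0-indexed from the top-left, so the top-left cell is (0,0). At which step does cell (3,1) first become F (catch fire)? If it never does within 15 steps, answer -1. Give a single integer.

Step 1: cell (3,1)='T' (+2 fires, +1 burnt)
Step 2: cell (3,1)='T' (+3 fires, +2 burnt)
Step 3: cell (3,1)='T' (+4 fires, +3 burnt)
Step 4: cell (3,1)='F' (+4 fires, +4 burnt)
  -> target ignites at step 4
Step 5: cell (3,1)='.' (+5 fires, +4 burnt)
Step 6: cell (3,1)='.' (+3 fires, +5 burnt)
Step 7: cell (3,1)='.' (+2 fires, +3 burnt)
Step 8: cell (3,1)='.' (+1 fires, +2 burnt)
Step 9: cell (3,1)='.' (+0 fires, +1 burnt)
  fire out at step 9

4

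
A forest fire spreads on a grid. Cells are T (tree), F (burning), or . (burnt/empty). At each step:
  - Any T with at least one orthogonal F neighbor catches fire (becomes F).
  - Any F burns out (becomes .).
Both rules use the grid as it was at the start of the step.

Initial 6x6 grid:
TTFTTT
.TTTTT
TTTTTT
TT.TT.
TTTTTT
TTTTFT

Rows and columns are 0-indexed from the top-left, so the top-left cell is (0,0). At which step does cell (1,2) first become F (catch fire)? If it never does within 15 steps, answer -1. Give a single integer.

Step 1: cell (1,2)='F' (+6 fires, +2 burnt)
  -> target ignites at step 1
Step 2: cell (1,2)='.' (+9 fires, +6 burnt)
Step 3: cell (1,2)='.' (+8 fires, +9 burnt)
Step 4: cell (1,2)='.' (+6 fires, +8 burnt)
Step 5: cell (1,2)='.' (+2 fires, +6 burnt)
Step 6: cell (1,2)='.' (+0 fires, +2 burnt)
  fire out at step 6

1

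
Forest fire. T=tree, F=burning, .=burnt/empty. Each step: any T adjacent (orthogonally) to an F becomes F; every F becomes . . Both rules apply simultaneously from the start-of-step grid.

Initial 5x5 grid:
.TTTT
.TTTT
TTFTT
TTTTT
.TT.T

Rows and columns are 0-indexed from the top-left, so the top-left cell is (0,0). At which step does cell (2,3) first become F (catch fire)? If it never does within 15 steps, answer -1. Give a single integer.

Step 1: cell (2,3)='F' (+4 fires, +1 burnt)
  -> target ignites at step 1
Step 2: cell (2,3)='.' (+8 fires, +4 burnt)
Step 3: cell (2,3)='.' (+6 fires, +8 burnt)
Step 4: cell (2,3)='.' (+2 fires, +6 burnt)
Step 5: cell (2,3)='.' (+0 fires, +2 burnt)
  fire out at step 5

1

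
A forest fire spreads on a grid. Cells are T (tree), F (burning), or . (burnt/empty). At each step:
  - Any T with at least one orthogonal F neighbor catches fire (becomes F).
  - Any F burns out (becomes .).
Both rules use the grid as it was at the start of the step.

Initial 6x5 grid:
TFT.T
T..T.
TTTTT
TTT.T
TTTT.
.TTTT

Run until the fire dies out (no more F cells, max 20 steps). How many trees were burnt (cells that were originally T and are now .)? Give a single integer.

Answer: 21

Derivation:
Step 1: +2 fires, +1 burnt (F count now 2)
Step 2: +1 fires, +2 burnt (F count now 1)
Step 3: +1 fires, +1 burnt (F count now 1)
Step 4: +2 fires, +1 burnt (F count now 2)
Step 5: +3 fires, +2 burnt (F count now 3)
Step 6: +3 fires, +3 burnt (F count now 3)
Step 7: +4 fires, +3 burnt (F count now 4)
Step 8: +3 fires, +4 burnt (F count now 3)
Step 9: +1 fires, +3 burnt (F count now 1)
Step 10: +1 fires, +1 burnt (F count now 1)
Step 11: +0 fires, +1 burnt (F count now 0)
Fire out after step 11
Initially T: 22, now '.': 29
Total burnt (originally-T cells now '.'): 21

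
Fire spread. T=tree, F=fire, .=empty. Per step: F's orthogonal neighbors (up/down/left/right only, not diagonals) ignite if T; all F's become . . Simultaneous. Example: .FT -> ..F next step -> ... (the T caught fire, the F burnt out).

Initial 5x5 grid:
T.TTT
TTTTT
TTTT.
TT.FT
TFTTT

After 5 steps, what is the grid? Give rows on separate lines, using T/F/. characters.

Step 1: 6 trees catch fire, 2 burn out
  T.TTT
  TTTTT
  TTTF.
  TF..F
  F.FFT
Step 2: 5 trees catch fire, 6 burn out
  T.TTT
  TTTFT
  TFF..
  F....
  ....F
Step 3: 5 trees catch fire, 5 burn out
  T.TFT
  TFF.F
  F....
  .....
  .....
Step 4: 3 trees catch fire, 5 burn out
  T.F.F
  F....
  .....
  .....
  .....
Step 5: 1 trees catch fire, 3 burn out
  F....
  .....
  .....
  .....
  .....

F....
.....
.....
.....
.....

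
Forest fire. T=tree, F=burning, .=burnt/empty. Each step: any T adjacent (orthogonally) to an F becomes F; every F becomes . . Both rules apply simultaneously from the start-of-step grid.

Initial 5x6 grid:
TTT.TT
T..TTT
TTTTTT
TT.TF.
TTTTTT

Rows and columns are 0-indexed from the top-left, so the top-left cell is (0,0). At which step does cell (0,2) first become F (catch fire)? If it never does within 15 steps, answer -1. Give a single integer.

Step 1: cell (0,2)='T' (+3 fires, +1 burnt)
Step 2: cell (0,2)='T' (+5 fires, +3 burnt)
Step 3: cell (0,2)='T' (+5 fires, +5 burnt)
Step 4: cell (0,2)='T' (+3 fires, +5 burnt)
Step 5: cell (0,2)='T' (+3 fires, +3 burnt)
Step 6: cell (0,2)='T' (+2 fires, +3 burnt)
Step 7: cell (0,2)='T' (+1 fires, +2 burnt)
Step 8: cell (0,2)='T' (+1 fires, +1 burnt)
Step 9: cell (0,2)='F' (+1 fires, +1 burnt)
  -> target ignites at step 9
Step 10: cell (0,2)='.' (+0 fires, +1 burnt)
  fire out at step 10

9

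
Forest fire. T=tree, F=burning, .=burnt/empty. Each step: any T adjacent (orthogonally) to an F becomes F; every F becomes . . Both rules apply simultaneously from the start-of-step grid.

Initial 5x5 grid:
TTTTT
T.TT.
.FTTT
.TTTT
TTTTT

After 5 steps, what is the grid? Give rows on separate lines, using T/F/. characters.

Step 1: 2 trees catch fire, 1 burn out
  TTTTT
  T.TT.
  ..FTT
  .FTTT
  TTTTT
Step 2: 4 trees catch fire, 2 burn out
  TTTTT
  T.FT.
  ...FT
  ..FTT
  TFTTT
Step 3: 6 trees catch fire, 4 burn out
  TTFTT
  T..F.
  ....F
  ...FT
  F.FTT
Step 4: 4 trees catch fire, 6 burn out
  TF.FT
  T....
  .....
  ....F
  ...FT
Step 5: 3 trees catch fire, 4 burn out
  F...F
  T....
  .....
  .....
  ....F

F...F
T....
.....
.....
....F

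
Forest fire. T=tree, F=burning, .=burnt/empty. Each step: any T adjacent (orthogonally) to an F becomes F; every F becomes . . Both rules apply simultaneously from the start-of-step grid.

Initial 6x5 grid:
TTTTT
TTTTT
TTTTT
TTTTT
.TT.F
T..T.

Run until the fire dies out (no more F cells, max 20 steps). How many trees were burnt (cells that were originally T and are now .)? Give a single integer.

Answer: 22

Derivation:
Step 1: +1 fires, +1 burnt (F count now 1)
Step 2: +2 fires, +1 burnt (F count now 2)
Step 3: +3 fires, +2 burnt (F count now 3)
Step 4: +5 fires, +3 burnt (F count now 5)
Step 5: +5 fires, +5 burnt (F count now 5)
Step 6: +3 fires, +5 burnt (F count now 3)
Step 7: +2 fires, +3 burnt (F count now 2)
Step 8: +1 fires, +2 burnt (F count now 1)
Step 9: +0 fires, +1 burnt (F count now 0)
Fire out after step 9
Initially T: 24, now '.': 28
Total burnt (originally-T cells now '.'): 22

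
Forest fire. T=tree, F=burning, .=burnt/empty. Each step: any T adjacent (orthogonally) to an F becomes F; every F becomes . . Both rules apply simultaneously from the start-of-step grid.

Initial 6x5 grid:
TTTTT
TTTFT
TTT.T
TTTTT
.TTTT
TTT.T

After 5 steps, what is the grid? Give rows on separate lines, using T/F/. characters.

Step 1: 3 trees catch fire, 1 burn out
  TTTFT
  TTF.F
  TTT.T
  TTTTT
  .TTTT
  TTT.T
Step 2: 5 trees catch fire, 3 burn out
  TTF.F
  TF...
  TTF.F
  TTTTT
  .TTTT
  TTT.T
Step 3: 5 trees catch fire, 5 burn out
  TF...
  F....
  TF...
  TTFTF
  .TTTT
  TTT.T
Step 4: 6 trees catch fire, 5 burn out
  F....
  .....
  F....
  TF.F.
  .TFTF
  TTT.T
Step 5: 5 trees catch fire, 6 burn out
  .....
  .....
  .....
  F....
  .F.F.
  TTF.F

.....
.....
.....
F....
.F.F.
TTF.F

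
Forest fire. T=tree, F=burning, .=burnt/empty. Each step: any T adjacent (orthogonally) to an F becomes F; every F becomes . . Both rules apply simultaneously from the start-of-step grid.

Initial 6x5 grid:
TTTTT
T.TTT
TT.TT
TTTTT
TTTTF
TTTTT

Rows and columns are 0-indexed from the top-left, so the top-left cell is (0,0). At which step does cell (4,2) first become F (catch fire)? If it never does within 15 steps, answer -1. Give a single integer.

Step 1: cell (4,2)='T' (+3 fires, +1 burnt)
Step 2: cell (4,2)='F' (+4 fires, +3 burnt)
  -> target ignites at step 2
Step 3: cell (4,2)='.' (+5 fires, +4 burnt)
Step 4: cell (4,2)='.' (+5 fires, +5 burnt)
Step 5: cell (4,2)='.' (+5 fires, +5 burnt)
Step 6: cell (4,2)='.' (+2 fires, +5 burnt)
Step 7: cell (4,2)='.' (+2 fires, +2 burnt)
Step 8: cell (4,2)='.' (+1 fires, +2 burnt)
Step 9: cell (4,2)='.' (+0 fires, +1 burnt)
  fire out at step 9

2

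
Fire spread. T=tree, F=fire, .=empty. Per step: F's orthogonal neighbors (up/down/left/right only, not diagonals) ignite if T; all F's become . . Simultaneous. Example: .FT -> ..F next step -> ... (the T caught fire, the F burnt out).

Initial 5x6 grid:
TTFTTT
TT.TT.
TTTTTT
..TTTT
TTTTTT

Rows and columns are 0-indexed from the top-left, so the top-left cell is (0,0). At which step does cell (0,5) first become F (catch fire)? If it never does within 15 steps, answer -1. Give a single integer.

Step 1: cell (0,5)='T' (+2 fires, +1 burnt)
Step 2: cell (0,5)='T' (+4 fires, +2 burnt)
Step 3: cell (0,5)='F' (+5 fires, +4 burnt)
  -> target ignites at step 3
Step 4: cell (0,5)='.' (+4 fires, +5 burnt)
Step 5: cell (0,5)='.' (+4 fires, +4 burnt)
Step 6: cell (0,5)='.' (+3 fires, +4 burnt)
Step 7: cell (0,5)='.' (+2 fires, +3 burnt)
Step 8: cell (0,5)='.' (+1 fires, +2 burnt)
Step 9: cell (0,5)='.' (+0 fires, +1 burnt)
  fire out at step 9

3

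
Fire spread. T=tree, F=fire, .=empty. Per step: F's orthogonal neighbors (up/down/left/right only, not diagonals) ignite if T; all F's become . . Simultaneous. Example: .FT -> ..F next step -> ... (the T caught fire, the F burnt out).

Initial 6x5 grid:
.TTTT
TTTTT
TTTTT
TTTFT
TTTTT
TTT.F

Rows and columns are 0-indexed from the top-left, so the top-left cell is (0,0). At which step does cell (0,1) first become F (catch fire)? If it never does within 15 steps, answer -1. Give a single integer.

Step 1: cell (0,1)='T' (+5 fires, +2 burnt)
Step 2: cell (0,1)='T' (+5 fires, +5 burnt)
Step 3: cell (0,1)='T' (+7 fires, +5 burnt)
Step 4: cell (0,1)='T' (+6 fires, +7 burnt)
Step 5: cell (0,1)='F' (+3 fires, +6 burnt)
  -> target ignites at step 5
Step 6: cell (0,1)='.' (+0 fires, +3 burnt)
  fire out at step 6

5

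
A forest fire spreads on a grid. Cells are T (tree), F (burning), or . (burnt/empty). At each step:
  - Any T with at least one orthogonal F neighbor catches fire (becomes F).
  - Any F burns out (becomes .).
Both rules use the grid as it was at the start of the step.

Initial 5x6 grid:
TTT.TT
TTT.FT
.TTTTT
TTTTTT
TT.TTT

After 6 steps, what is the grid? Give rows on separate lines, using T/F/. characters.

Step 1: 3 trees catch fire, 1 burn out
  TTT.FT
  TTT..F
  .TTTFT
  TTTTTT
  TT.TTT
Step 2: 4 trees catch fire, 3 burn out
  TTT..F
  TTT...
  .TTF.F
  TTTTFT
  TT.TTT
Step 3: 4 trees catch fire, 4 burn out
  TTT...
  TTT...
  .TF...
  TTTF.F
  TT.TFT
Step 4: 5 trees catch fire, 4 burn out
  TTT...
  TTF...
  .F....
  TTF...
  TT.F.F
Step 5: 3 trees catch fire, 5 burn out
  TTF...
  TF....
  ......
  TF....
  TT....
Step 6: 4 trees catch fire, 3 burn out
  TF....
  F.....
  ......
  F.....
  TF....

TF....
F.....
......
F.....
TF....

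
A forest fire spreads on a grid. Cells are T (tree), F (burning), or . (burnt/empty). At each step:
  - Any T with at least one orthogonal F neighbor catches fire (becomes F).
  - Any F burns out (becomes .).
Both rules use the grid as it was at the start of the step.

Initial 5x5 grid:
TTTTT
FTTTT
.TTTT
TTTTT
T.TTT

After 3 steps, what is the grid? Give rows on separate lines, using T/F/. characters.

Step 1: 2 trees catch fire, 1 burn out
  FTTTT
  .FTTT
  .TTTT
  TTTTT
  T.TTT
Step 2: 3 trees catch fire, 2 burn out
  .FTTT
  ..FTT
  .FTTT
  TTTTT
  T.TTT
Step 3: 4 trees catch fire, 3 burn out
  ..FTT
  ...FT
  ..FTT
  TFTTT
  T.TTT

..FTT
...FT
..FTT
TFTTT
T.TTT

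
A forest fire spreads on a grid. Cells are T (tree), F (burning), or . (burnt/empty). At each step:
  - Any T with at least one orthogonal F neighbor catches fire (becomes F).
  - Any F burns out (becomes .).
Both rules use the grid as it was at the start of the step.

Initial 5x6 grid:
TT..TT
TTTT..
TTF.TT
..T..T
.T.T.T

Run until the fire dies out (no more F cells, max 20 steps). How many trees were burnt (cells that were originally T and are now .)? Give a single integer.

Answer: 9

Derivation:
Step 1: +3 fires, +1 burnt (F count now 3)
Step 2: +3 fires, +3 burnt (F count now 3)
Step 3: +2 fires, +3 burnt (F count now 2)
Step 4: +1 fires, +2 burnt (F count now 1)
Step 5: +0 fires, +1 burnt (F count now 0)
Fire out after step 5
Initially T: 17, now '.': 22
Total burnt (originally-T cells now '.'): 9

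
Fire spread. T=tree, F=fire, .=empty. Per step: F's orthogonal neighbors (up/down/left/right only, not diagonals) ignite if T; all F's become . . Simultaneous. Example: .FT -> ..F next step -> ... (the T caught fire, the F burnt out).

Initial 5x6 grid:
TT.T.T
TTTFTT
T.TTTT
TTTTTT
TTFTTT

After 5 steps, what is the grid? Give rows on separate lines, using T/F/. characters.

Step 1: 7 trees catch fire, 2 burn out
  TT.F.T
  TTF.FT
  T.TFTT
  TTFTTT
  TF.FTT
Step 2: 8 trees catch fire, 7 burn out
  TT...T
  TF...F
  T.F.FT
  TF.FTT
  F...FT
Step 3: 7 trees catch fire, 8 burn out
  TF...F
  F.....
  T....F
  F...FT
  .....F
Step 4: 3 trees catch fire, 7 burn out
  F.....
  ......
  F.....
  .....F
  ......
Step 5: 0 trees catch fire, 3 burn out
  ......
  ......
  ......
  ......
  ......

......
......
......
......
......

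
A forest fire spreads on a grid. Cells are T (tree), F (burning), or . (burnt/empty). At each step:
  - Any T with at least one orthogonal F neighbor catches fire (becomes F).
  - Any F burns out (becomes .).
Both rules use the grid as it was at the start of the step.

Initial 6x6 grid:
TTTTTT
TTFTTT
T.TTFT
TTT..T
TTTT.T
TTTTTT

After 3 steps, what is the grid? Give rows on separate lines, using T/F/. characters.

Step 1: 7 trees catch fire, 2 burn out
  TTFTTT
  TF.FFT
  T.FF.F
  TTT..T
  TTTT.T
  TTTTTT
Step 2: 7 trees catch fire, 7 burn out
  TF.FFT
  F....F
  T.....
  TTF..F
  TTTT.T
  TTTTTT
Step 3: 6 trees catch fire, 7 burn out
  F....F
  ......
  F.....
  TF....
  TTFT.F
  TTTTTT

F....F
......
F.....
TF....
TTFT.F
TTTTTT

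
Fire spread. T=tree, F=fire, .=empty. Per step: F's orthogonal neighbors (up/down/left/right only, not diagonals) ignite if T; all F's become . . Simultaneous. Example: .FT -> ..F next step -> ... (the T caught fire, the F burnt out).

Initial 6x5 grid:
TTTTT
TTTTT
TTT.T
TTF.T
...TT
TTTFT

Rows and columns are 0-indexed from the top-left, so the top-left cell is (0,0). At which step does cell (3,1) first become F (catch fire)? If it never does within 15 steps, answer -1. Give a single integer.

Step 1: cell (3,1)='F' (+5 fires, +2 burnt)
  -> target ignites at step 1
Step 2: cell (3,1)='.' (+5 fires, +5 burnt)
Step 3: cell (3,1)='.' (+6 fires, +5 burnt)
Step 4: cell (3,1)='.' (+5 fires, +6 burnt)
Step 5: cell (3,1)='.' (+2 fires, +5 burnt)
Step 6: cell (3,1)='.' (+0 fires, +2 burnt)
  fire out at step 6

1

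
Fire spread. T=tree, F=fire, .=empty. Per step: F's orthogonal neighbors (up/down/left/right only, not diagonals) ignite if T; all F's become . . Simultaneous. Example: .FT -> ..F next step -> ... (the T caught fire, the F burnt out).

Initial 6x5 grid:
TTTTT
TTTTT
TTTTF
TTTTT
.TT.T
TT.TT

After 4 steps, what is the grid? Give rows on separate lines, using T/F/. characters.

Step 1: 3 trees catch fire, 1 burn out
  TTTTT
  TTTTF
  TTTF.
  TTTTF
  .TT.T
  TT.TT
Step 2: 5 trees catch fire, 3 burn out
  TTTTF
  TTTF.
  TTF..
  TTTF.
  .TT.F
  TT.TT
Step 3: 5 trees catch fire, 5 burn out
  TTTF.
  TTF..
  TF...
  TTF..
  .TT..
  TT.TF
Step 4: 6 trees catch fire, 5 burn out
  TTF..
  TF...
  F....
  TF...
  .TF..
  TT.F.

TTF..
TF...
F....
TF...
.TF..
TT.F.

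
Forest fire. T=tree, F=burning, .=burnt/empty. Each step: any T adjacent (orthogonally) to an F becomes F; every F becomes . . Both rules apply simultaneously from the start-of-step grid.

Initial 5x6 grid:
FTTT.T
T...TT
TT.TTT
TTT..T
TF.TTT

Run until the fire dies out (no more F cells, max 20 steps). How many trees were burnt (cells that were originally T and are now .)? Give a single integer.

Answer: 10

Derivation:
Step 1: +4 fires, +2 burnt (F count now 4)
Step 2: +5 fires, +4 burnt (F count now 5)
Step 3: +1 fires, +5 burnt (F count now 1)
Step 4: +0 fires, +1 burnt (F count now 0)
Fire out after step 4
Initially T: 20, now '.': 20
Total burnt (originally-T cells now '.'): 10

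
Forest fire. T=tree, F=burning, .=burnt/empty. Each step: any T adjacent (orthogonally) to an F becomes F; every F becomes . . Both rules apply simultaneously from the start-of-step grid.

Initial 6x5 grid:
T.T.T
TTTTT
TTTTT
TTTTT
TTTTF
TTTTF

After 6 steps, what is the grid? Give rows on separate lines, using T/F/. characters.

Step 1: 3 trees catch fire, 2 burn out
  T.T.T
  TTTTT
  TTTTT
  TTTTF
  TTTF.
  TTTF.
Step 2: 4 trees catch fire, 3 burn out
  T.T.T
  TTTTT
  TTTTF
  TTTF.
  TTF..
  TTF..
Step 3: 5 trees catch fire, 4 burn out
  T.T.T
  TTTTF
  TTTF.
  TTF..
  TF...
  TF...
Step 4: 6 trees catch fire, 5 burn out
  T.T.F
  TTTF.
  TTF..
  TF...
  F....
  F....
Step 5: 3 trees catch fire, 6 burn out
  T.T..
  TTF..
  TF...
  F....
  .....
  .....
Step 6: 3 trees catch fire, 3 burn out
  T.F..
  TF...
  F....
  .....
  .....
  .....

T.F..
TF...
F....
.....
.....
.....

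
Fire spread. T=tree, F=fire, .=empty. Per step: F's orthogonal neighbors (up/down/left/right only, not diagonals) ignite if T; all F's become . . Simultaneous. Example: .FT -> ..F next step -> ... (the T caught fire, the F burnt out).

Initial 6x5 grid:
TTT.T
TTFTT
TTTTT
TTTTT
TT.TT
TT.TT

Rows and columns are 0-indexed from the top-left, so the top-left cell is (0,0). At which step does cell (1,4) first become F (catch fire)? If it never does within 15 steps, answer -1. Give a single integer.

Step 1: cell (1,4)='T' (+4 fires, +1 burnt)
Step 2: cell (1,4)='F' (+6 fires, +4 burnt)
  -> target ignites at step 2
Step 3: cell (1,4)='.' (+6 fires, +6 burnt)
Step 4: cell (1,4)='.' (+4 fires, +6 burnt)
Step 5: cell (1,4)='.' (+4 fires, +4 burnt)
Step 6: cell (1,4)='.' (+2 fires, +4 burnt)
Step 7: cell (1,4)='.' (+0 fires, +2 burnt)
  fire out at step 7

2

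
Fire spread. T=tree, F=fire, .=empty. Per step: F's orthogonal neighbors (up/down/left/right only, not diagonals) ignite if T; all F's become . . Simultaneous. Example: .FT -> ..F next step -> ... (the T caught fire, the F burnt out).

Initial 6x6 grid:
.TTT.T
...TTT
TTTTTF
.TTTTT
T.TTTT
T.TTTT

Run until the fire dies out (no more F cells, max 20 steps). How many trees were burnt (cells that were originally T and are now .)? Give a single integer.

Step 1: +3 fires, +1 burnt (F count now 3)
Step 2: +5 fires, +3 burnt (F count now 5)
Step 3: +5 fires, +5 burnt (F count now 5)
Step 4: +5 fires, +5 burnt (F count now 5)
Step 5: +5 fires, +5 burnt (F count now 5)
Step 6: +2 fires, +5 burnt (F count now 2)
Step 7: +0 fires, +2 burnt (F count now 0)
Fire out after step 7
Initially T: 27, now '.': 34
Total burnt (originally-T cells now '.'): 25

Answer: 25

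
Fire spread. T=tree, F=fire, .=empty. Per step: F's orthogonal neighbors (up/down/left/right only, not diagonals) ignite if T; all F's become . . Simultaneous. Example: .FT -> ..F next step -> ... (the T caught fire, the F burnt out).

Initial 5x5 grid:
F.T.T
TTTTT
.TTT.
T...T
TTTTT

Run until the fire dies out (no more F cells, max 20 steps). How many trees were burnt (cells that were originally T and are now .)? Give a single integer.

Step 1: +1 fires, +1 burnt (F count now 1)
Step 2: +1 fires, +1 burnt (F count now 1)
Step 3: +2 fires, +1 burnt (F count now 2)
Step 4: +3 fires, +2 burnt (F count now 3)
Step 5: +2 fires, +3 burnt (F count now 2)
Step 6: +1 fires, +2 burnt (F count now 1)
Step 7: +0 fires, +1 burnt (F count now 0)
Fire out after step 7
Initially T: 17, now '.': 18
Total burnt (originally-T cells now '.'): 10

Answer: 10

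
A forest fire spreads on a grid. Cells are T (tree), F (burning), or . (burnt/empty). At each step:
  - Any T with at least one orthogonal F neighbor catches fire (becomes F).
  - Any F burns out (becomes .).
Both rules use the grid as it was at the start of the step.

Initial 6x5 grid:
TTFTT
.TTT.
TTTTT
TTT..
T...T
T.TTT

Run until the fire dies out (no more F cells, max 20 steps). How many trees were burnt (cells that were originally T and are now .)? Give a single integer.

Step 1: +3 fires, +1 burnt (F count now 3)
Step 2: +5 fires, +3 burnt (F count now 5)
Step 3: +3 fires, +5 burnt (F count now 3)
Step 4: +3 fires, +3 burnt (F count now 3)
Step 5: +1 fires, +3 burnt (F count now 1)
Step 6: +1 fires, +1 burnt (F count now 1)
Step 7: +1 fires, +1 burnt (F count now 1)
Step 8: +0 fires, +1 burnt (F count now 0)
Fire out after step 8
Initially T: 21, now '.': 26
Total burnt (originally-T cells now '.'): 17

Answer: 17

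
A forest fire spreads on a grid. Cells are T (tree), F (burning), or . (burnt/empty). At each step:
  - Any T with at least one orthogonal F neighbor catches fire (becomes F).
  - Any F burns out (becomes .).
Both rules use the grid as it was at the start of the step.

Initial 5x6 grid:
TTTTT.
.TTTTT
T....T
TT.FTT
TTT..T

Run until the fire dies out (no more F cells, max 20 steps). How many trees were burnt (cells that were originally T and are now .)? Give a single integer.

Step 1: +1 fires, +1 burnt (F count now 1)
Step 2: +1 fires, +1 burnt (F count now 1)
Step 3: +2 fires, +1 burnt (F count now 2)
Step 4: +1 fires, +2 burnt (F count now 1)
Step 5: +1 fires, +1 burnt (F count now 1)
Step 6: +2 fires, +1 burnt (F count now 2)
Step 7: +2 fires, +2 burnt (F count now 2)
Step 8: +2 fires, +2 burnt (F count now 2)
Step 9: +1 fires, +2 burnt (F count now 1)
Step 10: +1 fires, +1 burnt (F count now 1)
Step 11: +0 fires, +1 burnt (F count now 0)
Fire out after step 11
Initially T: 20, now '.': 24
Total burnt (originally-T cells now '.'): 14

Answer: 14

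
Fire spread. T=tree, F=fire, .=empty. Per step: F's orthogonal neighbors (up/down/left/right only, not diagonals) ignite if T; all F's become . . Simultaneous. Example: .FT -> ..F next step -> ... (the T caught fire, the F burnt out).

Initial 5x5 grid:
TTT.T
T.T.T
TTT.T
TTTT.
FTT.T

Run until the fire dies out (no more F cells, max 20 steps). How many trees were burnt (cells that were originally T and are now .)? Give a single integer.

Answer: 14

Derivation:
Step 1: +2 fires, +1 burnt (F count now 2)
Step 2: +3 fires, +2 burnt (F count now 3)
Step 3: +3 fires, +3 burnt (F count now 3)
Step 4: +3 fires, +3 burnt (F count now 3)
Step 5: +2 fires, +3 burnt (F count now 2)
Step 6: +1 fires, +2 burnt (F count now 1)
Step 7: +0 fires, +1 burnt (F count now 0)
Fire out after step 7
Initially T: 18, now '.': 21
Total burnt (originally-T cells now '.'): 14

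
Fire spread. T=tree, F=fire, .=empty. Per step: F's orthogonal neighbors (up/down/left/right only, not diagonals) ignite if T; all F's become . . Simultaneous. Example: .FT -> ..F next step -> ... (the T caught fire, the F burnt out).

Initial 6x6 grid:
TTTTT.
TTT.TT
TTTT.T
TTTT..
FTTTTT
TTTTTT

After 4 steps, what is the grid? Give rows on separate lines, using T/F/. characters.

Step 1: 3 trees catch fire, 1 burn out
  TTTTT.
  TTT.TT
  TTTT.T
  FTTT..
  .FTTTT
  FTTTTT
Step 2: 4 trees catch fire, 3 burn out
  TTTTT.
  TTT.TT
  FTTT.T
  .FTT..
  ..FTTT
  .FTTTT
Step 3: 5 trees catch fire, 4 burn out
  TTTTT.
  FTT.TT
  .FTT.T
  ..FT..
  ...FTT
  ..FTTT
Step 4: 6 trees catch fire, 5 burn out
  FTTTT.
  .FT.TT
  ..FT.T
  ...F..
  ....FT
  ...FTT

FTTTT.
.FT.TT
..FT.T
...F..
....FT
...FTT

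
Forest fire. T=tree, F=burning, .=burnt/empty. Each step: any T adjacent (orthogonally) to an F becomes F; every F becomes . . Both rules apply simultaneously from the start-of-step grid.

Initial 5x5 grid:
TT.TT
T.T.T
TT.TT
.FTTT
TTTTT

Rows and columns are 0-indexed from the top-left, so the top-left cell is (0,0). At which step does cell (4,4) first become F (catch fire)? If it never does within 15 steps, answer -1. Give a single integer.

Step 1: cell (4,4)='T' (+3 fires, +1 burnt)
Step 2: cell (4,4)='T' (+4 fires, +3 burnt)
Step 3: cell (4,4)='T' (+4 fires, +4 burnt)
Step 4: cell (4,4)='F' (+3 fires, +4 burnt)
  -> target ignites at step 4
Step 5: cell (4,4)='.' (+2 fires, +3 burnt)
Step 6: cell (4,4)='.' (+1 fires, +2 burnt)
Step 7: cell (4,4)='.' (+1 fires, +1 burnt)
Step 8: cell (4,4)='.' (+0 fires, +1 burnt)
  fire out at step 8

4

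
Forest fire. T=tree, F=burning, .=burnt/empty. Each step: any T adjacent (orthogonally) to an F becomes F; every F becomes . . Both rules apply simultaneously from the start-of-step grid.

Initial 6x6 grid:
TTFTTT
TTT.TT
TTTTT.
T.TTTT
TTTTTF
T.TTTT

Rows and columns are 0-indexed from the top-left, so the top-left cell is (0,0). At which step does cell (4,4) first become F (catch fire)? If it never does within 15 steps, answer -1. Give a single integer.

Step 1: cell (4,4)='F' (+6 fires, +2 burnt)
  -> target ignites at step 1
Step 2: cell (4,4)='.' (+7 fires, +6 burnt)
Step 3: cell (4,4)='.' (+10 fires, +7 burnt)
Step 4: cell (4,4)='.' (+4 fires, +10 burnt)
Step 5: cell (4,4)='.' (+2 fires, +4 burnt)
Step 6: cell (4,4)='.' (+1 fires, +2 burnt)
Step 7: cell (4,4)='.' (+0 fires, +1 burnt)
  fire out at step 7

1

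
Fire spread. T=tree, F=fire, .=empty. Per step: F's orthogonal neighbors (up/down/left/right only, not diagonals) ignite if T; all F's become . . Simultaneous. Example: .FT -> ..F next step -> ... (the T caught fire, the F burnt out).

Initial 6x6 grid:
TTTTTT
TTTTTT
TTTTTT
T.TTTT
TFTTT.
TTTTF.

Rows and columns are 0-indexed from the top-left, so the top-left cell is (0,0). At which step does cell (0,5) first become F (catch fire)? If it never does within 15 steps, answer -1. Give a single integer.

Step 1: cell (0,5)='T' (+5 fires, +2 burnt)
Step 2: cell (0,5)='T' (+6 fires, +5 burnt)
Step 3: cell (0,5)='T' (+5 fires, +6 burnt)
Step 4: cell (0,5)='T' (+6 fires, +5 burnt)
Step 5: cell (0,5)='T' (+6 fires, +6 burnt)
Step 6: cell (0,5)='F' (+3 fires, +6 burnt)
  -> target ignites at step 6
Step 7: cell (0,5)='.' (+0 fires, +3 burnt)
  fire out at step 7

6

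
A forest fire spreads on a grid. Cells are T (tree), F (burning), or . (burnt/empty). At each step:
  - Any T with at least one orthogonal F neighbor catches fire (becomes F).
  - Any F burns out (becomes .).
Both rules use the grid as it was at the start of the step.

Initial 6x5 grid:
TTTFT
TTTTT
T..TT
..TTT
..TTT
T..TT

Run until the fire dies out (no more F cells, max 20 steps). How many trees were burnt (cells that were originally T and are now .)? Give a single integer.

Step 1: +3 fires, +1 burnt (F count now 3)
Step 2: +4 fires, +3 burnt (F count now 4)
Step 3: +4 fires, +4 burnt (F count now 4)
Step 4: +4 fires, +4 burnt (F count now 4)
Step 5: +4 fires, +4 burnt (F count now 4)
Step 6: +1 fires, +4 burnt (F count now 1)
Step 7: +0 fires, +1 burnt (F count now 0)
Fire out after step 7
Initially T: 21, now '.': 29
Total burnt (originally-T cells now '.'): 20

Answer: 20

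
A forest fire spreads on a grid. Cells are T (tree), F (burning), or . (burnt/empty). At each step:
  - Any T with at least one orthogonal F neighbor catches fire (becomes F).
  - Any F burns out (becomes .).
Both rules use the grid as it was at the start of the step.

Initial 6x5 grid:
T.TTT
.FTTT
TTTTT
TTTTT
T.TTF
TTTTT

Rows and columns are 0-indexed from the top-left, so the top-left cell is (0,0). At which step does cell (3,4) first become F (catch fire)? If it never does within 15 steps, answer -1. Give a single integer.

Step 1: cell (3,4)='F' (+5 fires, +2 burnt)
  -> target ignites at step 1
Step 2: cell (3,4)='.' (+9 fires, +5 burnt)
Step 3: cell (3,4)='.' (+6 fires, +9 burnt)
Step 4: cell (3,4)='.' (+3 fires, +6 burnt)
Step 5: cell (3,4)='.' (+1 fires, +3 burnt)
Step 6: cell (3,4)='.' (+0 fires, +1 burnt)
  fire out at step 6

1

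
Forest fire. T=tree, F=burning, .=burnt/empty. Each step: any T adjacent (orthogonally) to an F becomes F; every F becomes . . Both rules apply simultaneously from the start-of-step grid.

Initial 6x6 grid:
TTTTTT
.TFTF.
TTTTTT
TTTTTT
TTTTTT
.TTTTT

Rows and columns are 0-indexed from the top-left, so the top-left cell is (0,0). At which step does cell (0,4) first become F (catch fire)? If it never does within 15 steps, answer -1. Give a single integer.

Step 1: cell (0,4)='F' (+6 fires, +2 burnt)
  -> target ignites at step 1
Step 2: cell (0,4)='.' (+8 fires, +6 burnt)
Step 3: cell (0,4)='.' (+7 fires, +8 burnt)
Step 4: cell (0,4)='.' (+6 fires, +7 burnt)
Step 5: cell (0,4)='.' (+4 fires, +6 burnt)
Step 6: cell (0,4)='.' (+0 fires, +4 burnt)
  fire out at step 6

1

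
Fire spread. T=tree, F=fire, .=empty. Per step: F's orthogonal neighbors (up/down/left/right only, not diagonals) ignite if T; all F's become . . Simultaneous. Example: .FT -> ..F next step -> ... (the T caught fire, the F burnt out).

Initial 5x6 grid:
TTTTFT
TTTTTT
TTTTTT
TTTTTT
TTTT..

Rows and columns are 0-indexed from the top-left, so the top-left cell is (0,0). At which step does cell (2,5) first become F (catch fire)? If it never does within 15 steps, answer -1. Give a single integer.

Step 1: cell (2,5)='T' (+3 fires, +1 burnt)
Step 2: cell (2,5)='T' (+4 fires, +3 burnt)
Step 3: cell (2,5)='F' (+5 fires, +4 burnt)
  -> target ignites at step 3
Step 4: cell (2,5)='.' (+5 fires, +5 burnt)
Step 5: cell (2,5)='.' (+4 fires, +5 burnt)
Step 6: cell (2,5)='.' (+3 fires, +4 burnt)
Step 7: cell (2,5)='.' (+2 fires, +3 burnt)
Step 8: cell (2,5)='.' (+1 fires, +2 burnt)
Step 9: cell (2,5)='.' (+0 fires, +1 burnt)
  fire out at step 9

3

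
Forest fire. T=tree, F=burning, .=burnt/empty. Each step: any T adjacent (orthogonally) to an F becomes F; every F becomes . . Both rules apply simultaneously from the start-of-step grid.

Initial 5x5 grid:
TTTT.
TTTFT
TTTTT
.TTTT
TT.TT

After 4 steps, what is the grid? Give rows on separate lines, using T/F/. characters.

Step 1: 4 trees catch fire, 1 burn out
  TTTF.
  TTF.F
  TTTFT
  .TTTT
  TT.TT
Step 2: 5 trees catch fire, 4 burn out
  TTF..
  TF...
  TTF.F
  .TTFT
  TT.TT
Step 3: 6 trees catch fire, 5 burn out
  TF...
  F....
  TF...
  .TF.F
  TT.FT
Step 4: 4 trees catch fire, 6 burn out
  F....
  .....
  F....
  .F...
  TT..F

F....
.....
F....
.F...
TT..F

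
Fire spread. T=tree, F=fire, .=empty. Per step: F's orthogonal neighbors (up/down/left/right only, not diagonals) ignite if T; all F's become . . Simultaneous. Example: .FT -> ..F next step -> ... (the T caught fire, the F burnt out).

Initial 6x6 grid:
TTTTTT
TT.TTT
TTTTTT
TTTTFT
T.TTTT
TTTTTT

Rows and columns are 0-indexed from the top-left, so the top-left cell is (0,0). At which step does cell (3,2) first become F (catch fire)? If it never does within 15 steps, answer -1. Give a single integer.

Step 1: cell (3,2)='T' (+4 fires, +1 burnt)
Step 2: cell (3,2)='F' (+7 fires, +4 burnt)
  -> target ignites at step 2
Step 3: cell (3,2)='.' (+8 fires, +7 burnt)
Step 4: cell (3,2)='.' (+5 fires, +8 burnt)
Step 5: cell (3,2)='.' (+5 fires, +5 burnt)
Step 6: cell (3,2)='.' (+3 fires, +5 burnt)
Step 7: cell (3,2)='.' (+1 fires, +3 burnt)
Step 8: cell (3,2)='.' (+0 fires, +1 burnt)
  fire out at step 8

2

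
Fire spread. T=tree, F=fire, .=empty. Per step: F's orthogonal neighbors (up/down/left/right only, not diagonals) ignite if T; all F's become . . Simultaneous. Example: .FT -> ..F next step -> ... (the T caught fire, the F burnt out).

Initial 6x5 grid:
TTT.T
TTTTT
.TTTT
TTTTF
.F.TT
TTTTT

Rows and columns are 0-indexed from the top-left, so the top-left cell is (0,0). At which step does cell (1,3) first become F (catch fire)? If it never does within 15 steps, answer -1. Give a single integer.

Step 1: cell (1,3)='T' (+5 fires, +2 burnt)
Step 2: cell (1,3)='T' (+9 fires, +5 burnt)
Step 3: cell (1,3)='F' (+5 fires, +9 burnt)
  -> target ignites at step 3
Step 4: cell (1,3)='.' (+3 fires, +5 burnt)
Step 5: cell (1,3)='.' (+2 fires, +3 burnt)
Step 6: cell (1,3)='.' (+0 fires, +2 burnt)
  fire out at step 6

3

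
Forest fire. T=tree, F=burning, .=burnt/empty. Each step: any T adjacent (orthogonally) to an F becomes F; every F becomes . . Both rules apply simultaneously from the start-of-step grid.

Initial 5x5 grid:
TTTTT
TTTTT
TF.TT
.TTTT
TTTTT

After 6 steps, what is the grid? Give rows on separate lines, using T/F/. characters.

Step 1: 3 trees catch fire, 1 burn out
  TTTTT
  TFTTT
  F..TT
  .FTTT
  TTTTT
Step 2: 5 trees catch fire, 3 burn out
  TFTTT
  F.FTT
  ...TT
  ..FTT
  TFTTT
Step 3: 6 trees catch fire, 5 burn out
  F.FTT
  ...FT
  ...TT
  ...FT
  F.FTT
Step 4: 5 trees catch fire, 6 burn out
  ...FT
  ....F
  ...FT
  ....F
  ...FT
Step 5: 3 trees catch fire, 5 burn out
  ....F
  .....
  ....F
  .....
  ....F
Step 6: 0 trees catch fire, 3 burn out
  .....
  .....
  .....
  .....
  .....

.....
.....
.....
.....
.....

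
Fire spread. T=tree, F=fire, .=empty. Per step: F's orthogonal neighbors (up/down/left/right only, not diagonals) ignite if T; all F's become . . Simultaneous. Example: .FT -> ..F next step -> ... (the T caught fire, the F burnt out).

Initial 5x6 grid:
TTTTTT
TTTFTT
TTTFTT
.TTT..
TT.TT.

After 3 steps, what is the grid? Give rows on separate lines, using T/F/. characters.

Step 1: 6 trees catch fire, 2 burn out
  TTTFTT
  TTF.FT
  TTF.FT
  .TTF..
  TT.TT.
Step 2: 8 trees catch fire, 6 burn out
  TTF.FT
  TF...F
  TF...F
  .TF...
  TT.FT.
Step 3: 6 trees catch fire, 8 burn out
  TF...F
  F.....
  F.....
  .F....
  TT..F.

TF...F
F.....
F.....
.F....
TT..F.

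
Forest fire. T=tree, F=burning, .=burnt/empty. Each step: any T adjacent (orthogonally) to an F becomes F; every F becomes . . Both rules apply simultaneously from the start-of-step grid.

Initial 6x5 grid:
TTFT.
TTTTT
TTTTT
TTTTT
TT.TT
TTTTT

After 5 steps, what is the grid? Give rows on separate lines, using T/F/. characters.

Step 1: 3 trees catch fire, 1 burn out
  TF.F.
  TTFTT
  TTTTT
  TTTTT
  TT.TT
  TTTTT
Step 2: 4 trees catch fire, 3 burn out
  F....
  TF.FT
  TTFTT
  TTTTT
  TT.TT
  TTTTT
Step 3: 5 trees catch fire, 4 burn out
  .....
  F...F
  TF.FT
  TTFTT
  TT.TT
  TTTTT
Step 4: 4 trees catch fire, 5 burn out
  .....
  .....
  F...F
  TF.FT
  TT.TT
  TTTTT
Step 5: 4 trees catch fire, 4 burn out
  .....
  .....
  .....
  F...F
  TF.FT
  TTTTT

.....
.....
.....
F...F
TF.FT
TTTTT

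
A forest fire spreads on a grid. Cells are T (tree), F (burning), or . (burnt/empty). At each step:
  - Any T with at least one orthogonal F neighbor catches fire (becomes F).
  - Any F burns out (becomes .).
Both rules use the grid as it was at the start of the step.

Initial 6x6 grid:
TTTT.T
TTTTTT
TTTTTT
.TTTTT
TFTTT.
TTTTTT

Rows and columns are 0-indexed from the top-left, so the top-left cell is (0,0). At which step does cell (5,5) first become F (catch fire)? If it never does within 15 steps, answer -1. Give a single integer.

Step 1: cell (5,5)='T' (+4 fires, +1 burnt)
Step 2: cell (5,5)='T' (+5 fires, +4 burnt)
Step 3: cell (5,5)='T' (+6 fires, +5 burnt)
Step 4: cell (5,5)='T' (+6 fires, +6 burnt)
Step 5: cell (5,5)='F' (+6 fires, +6 burnt)
  -> target ignites at step 5
Step 6: cell (5,5)='.' (+3 fires, +6 burnt)
Step 7: cell (5,5)='.' (+1 fires, +3 burnt)
Step 8: cell (5,5)='.' (+1 fires, +1 burnt)
Step 9: cell (5,5)='.' (+0 fires, +1 burnt)
  fire out at step 9

5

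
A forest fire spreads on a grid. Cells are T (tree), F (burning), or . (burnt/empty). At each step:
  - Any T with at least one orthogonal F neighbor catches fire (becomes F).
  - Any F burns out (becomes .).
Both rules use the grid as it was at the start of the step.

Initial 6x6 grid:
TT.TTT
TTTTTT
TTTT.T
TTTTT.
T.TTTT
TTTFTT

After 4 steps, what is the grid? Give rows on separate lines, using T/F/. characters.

Step 1: 3 trees catch fire, 1 burn out
  TT.TTT
  TTTTTT
  TTTT.T
  TTTTT.
  T.TFTT
  TTF.FT
Step 2: 5 trees catch fire, 3 burn out
  TT.TTT
  TTTTTT
  TTTT.T
  TTTFT.
  T.F.FT
  TF...F
Step 3: 5 trees catch fire, 5 burn out
  TT.TTT
  TTTTTT
  TTTF.T
  TTF.F.
  T....F
  F.....
Step 4: 4 trees catch fire, 5 burn out
  TT.TTT
  TTTFTT
  TTF..T
  TF....
  F.....
  ......

TT.TTT
TTTFTT
TTF..T
TF....
F.....
......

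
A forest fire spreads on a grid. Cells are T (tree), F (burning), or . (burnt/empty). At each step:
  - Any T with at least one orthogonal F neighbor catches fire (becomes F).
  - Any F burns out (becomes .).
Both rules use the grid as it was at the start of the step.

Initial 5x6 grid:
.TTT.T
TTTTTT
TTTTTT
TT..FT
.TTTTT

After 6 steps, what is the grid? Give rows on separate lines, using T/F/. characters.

Step 1: 3 trees catch fire, 1 burn out
  .TTT.T
  TTTTTT
  TTTTFT
  TT...F
  .TTTFT
Step 2: 5 trees catch fire, 3 burn out
  .TTT.T
  TTTTFT
  TTTF.F
  TT....
  .TTF.F
Step 3: 4 trees catch fire, 5 burn out
  .TTT.T
  TTTF.F
  TTF...
  TT....
  .TF...
Step 4: 5 trees catch fire, 4 burn out
  .TTF.F
  TTF...
  TF....
  TT....
  .F....
Step 5: 4 trees catch fire, 5 burn out
  .TF...
  TF....
  F.....
  TF....
  ......
Step 6: 3 trees catch fire, 4 burn out
  .F....
  F.....
  ......
  F.....
  ......

.F....
F.....
......
F.....
......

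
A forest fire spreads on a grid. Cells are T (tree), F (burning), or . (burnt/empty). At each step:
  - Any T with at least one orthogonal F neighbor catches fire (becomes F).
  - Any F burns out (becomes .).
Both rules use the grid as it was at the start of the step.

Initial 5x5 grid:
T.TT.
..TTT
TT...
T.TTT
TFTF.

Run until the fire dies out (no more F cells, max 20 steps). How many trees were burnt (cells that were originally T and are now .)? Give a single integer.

Step 1: +3 fires, +2 burnt (F count now 3)
Step 2: +3 fires, +3 burnt (F count now 3)
Step 3: +1 fires, +3 burnt (F count now 1)
Step 4: +1 fires, +1 burnt (F count now 1)
Step 5: +0 fires, +1 burnt (F count now 0)
Fire out after step 5
Initially T: 14, now '.': 19
Total burnt (originally-T cells now '.'): 8

Answer: 8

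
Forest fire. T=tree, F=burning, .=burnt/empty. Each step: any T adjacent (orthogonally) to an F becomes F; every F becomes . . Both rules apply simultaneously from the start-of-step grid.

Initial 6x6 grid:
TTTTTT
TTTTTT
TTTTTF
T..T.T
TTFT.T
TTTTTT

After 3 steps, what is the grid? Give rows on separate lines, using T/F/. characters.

Step 1: 6 trees catch fire, 2 burn out
  TTTTTT
  TTTTTF
  TTTTF.
  T..T.F
  TF.F.T
  TTFTTT
Step 2: 8 trees catch fire, 6 burn out
  TTTTTF
  TTTTF.
  TTTF..
  T..F..
  F....F
  TF.FTT
Step 3: 7 trees catch fire, 8 burn out
  TTTTF.
  TTTF..
  TTF...
  F.....
  ......
  F...FF

TTTTF.
TTTF..
TTF...
F.....
......
F...FF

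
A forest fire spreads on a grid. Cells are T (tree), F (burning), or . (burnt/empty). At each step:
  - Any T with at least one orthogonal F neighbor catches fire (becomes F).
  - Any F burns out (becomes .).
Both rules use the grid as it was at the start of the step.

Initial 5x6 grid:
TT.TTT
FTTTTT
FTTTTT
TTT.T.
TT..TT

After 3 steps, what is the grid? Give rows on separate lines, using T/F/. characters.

Step 1: 4 trees catch fire, 2 burn out
  FT.TTT
  .FTTTT
  .FTTTT
  FTT.T.
  TT..TT
Step 2: 5 trees catch fire, 4 burn out
  .F.TTT
  ..FTTT
  ..FTTT
  .FT.T.
  FT..TT
Step 3: 4 trees catch fire, 5 burn out
  ...TTT
  ...FTT
  ...FTT
  ..F.T.
  .F..TT

...TTT
...FTT
...FTT
..F.T.
.F..TT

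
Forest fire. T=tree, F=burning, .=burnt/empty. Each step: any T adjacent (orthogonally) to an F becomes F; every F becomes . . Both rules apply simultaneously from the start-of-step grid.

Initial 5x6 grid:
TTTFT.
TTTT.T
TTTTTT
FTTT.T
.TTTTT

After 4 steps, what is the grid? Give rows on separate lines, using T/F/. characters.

Step 1: 5 trees catch fire, 2 burn out
  TTF.F.
  TTTF.T
  FTTTTT
  .FTT.T
  .TTTTT
Step 2: 7 trees catch fire, 5 burn out
  TF....
  FTF..T
  .FTFTT
  ..FT.T
  .FTTTT
Step 3: 6 trees catch fire, 7 burn out
  F.....
  .F...T
  ..F.FT
  ...F.T
  ..FTTT
Step 4: 2 trees catch fire, 6 burn out
  ......
  .....T
  .....F
  .....T
  ...FTT

......
.....T
.....F
.....T
...FTT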